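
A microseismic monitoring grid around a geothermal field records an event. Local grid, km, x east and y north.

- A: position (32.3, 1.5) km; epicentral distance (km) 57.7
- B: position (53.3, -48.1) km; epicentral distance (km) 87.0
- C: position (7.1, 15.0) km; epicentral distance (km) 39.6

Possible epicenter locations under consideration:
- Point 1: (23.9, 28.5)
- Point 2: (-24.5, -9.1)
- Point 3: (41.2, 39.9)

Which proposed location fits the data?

Point 2

For each candidate, compare |candidate − station| to the reported distance:
Point 1: residuals A 29.4, B 5.0, C 18.0 → max 29.4 km
Point 2: residuals A 0.1, B 0.0, C 0.1 → max 0.1 km
Point 3: residuals A 18.3, B 1.8, C 2.6 → max 18.3 km
Only Point 2 has all residuals ≈ 0.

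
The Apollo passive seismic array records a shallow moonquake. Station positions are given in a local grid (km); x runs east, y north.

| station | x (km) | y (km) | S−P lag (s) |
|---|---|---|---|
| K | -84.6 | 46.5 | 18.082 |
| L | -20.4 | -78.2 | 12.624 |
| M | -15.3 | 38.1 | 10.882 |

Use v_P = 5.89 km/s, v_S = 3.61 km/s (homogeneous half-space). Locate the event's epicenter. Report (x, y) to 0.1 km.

Distance from S−P lag: d = Δt · v_P v_S / (v_P − v_S) = Δt · (5.89·3.61)/(5.89−3.61) ≈ 9.3258·Δt.
So d_K = 168.63, d_L = 117.73, d_M = 101.48 km.
Circle about each station: (x + 84.6)² + (y − 46.5)² = 168.63²; (x + 20.4)² + (y + 78.2)² = 117.73²; (x + 15.3)² + (y − 38.1)² = 101.48².
Subtracting the K equation from the L and M equations removes the quadratic terms:
128.4 x − 249.4 y = 11787.71
138.6 x − 16.8 y = 10504.18
Solving the 2×2 system: x ≈ 74.7, y ≈ -8.8 km.
Check against K (with the unrounded x, y): √((x + 84.6)²+(y − 46.5)²) = 168.64 ≈ 168.63 km. ✓

(74.7, -8.8)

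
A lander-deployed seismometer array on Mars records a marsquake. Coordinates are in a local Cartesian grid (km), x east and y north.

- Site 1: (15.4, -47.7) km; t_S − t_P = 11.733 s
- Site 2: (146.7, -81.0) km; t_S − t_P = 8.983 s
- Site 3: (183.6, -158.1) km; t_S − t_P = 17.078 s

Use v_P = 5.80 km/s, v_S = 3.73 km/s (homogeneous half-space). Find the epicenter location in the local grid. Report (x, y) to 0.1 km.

(123.6, 10.0)

Distance from S−P lag: d = Δt · v_P v_S / (v_P − v_S) = Δt · (5.80·3.73)/(5.80−3.73) ≈ 10.4512·Δt.
So d_Site 1 = 122.62, d_Site 2 = 93.88, d_Site 3 = 178.49 km.
Circle about each station: (x − 15.4)² + (y + 47.7)² = 122.62²; (x − 146.7)² + (y + 81.0)² = 93.88²; (x − 183.6)² + (y + 158.1)² = 178.49².
Subtracting pairs of circle equations eliminates x²+y² and gives linear equations (the radical axes):
262.6 x − 66.6 y = 31791.65
336.4 x − 220.8 y = 39369.10
Solving the 2×2 system: x ≈ 123.6, y ≈ 10.0 km.
Check against Site 1 (with the unrounded x, y): √((x − 15.4)²+(y + 47.7)²) = 122.64 ≈ 122.62 km. ✓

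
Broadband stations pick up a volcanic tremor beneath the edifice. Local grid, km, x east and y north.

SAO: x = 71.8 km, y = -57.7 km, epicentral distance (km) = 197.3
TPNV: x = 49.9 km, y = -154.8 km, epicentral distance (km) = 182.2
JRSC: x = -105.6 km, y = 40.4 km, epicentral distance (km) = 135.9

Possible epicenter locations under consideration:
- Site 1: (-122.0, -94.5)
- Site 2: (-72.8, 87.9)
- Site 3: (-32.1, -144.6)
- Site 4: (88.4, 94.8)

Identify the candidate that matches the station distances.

Site 1

For each candidate, compare |candidate − station| to the reported distance:
Site 1: residuals SAO 0.0, TPNV 0.0, JRSC 0.0 → max 0.0 km
Site 2: residuals SAO 7.9, TPNV 89.8, JRSC 78.2 → max 89.8 km
Site 3: residuals SAO 61.8, TPNV 99.6, JRSC 63.2 → max 99.6 km
Site 4: residuals SAO 43.9, TPNV 70.4, JRSC 65.6 → max 70.4 km
Only Site 1 has all residuals ≈ 0.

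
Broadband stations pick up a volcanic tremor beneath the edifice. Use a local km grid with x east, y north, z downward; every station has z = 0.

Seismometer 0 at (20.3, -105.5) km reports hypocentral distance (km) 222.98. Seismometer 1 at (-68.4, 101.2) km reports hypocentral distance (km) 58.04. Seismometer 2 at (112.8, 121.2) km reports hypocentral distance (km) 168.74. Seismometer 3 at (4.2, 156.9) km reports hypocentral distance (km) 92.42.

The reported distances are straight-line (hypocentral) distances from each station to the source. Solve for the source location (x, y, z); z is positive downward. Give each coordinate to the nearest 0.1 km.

Each station gives a sphere (x−x_i)² + (y−y_i)² + z² = d_i² (stations at z=0).
Subtracting the Seismometer 0 sphere from Seismometer 1 and Seismometer 2: z² cancels, leaving linear equations in x and y:
-177.4 x + 413.4 y = 49729.10
185.0 x + 453.4 y = 37117.83
Solving: x ≈ -45.903, y ≈ 100.595 km (keep extra digits for the depth step; rounded: -45.9, 100.6).
Then from the Seismometer 0 sphere: z² = 222.98² − (x − 20.3)² − (y + 105.5)² with x = -45.903, y = 100.595, so z ≈ 53.499 ≈ 53.5 km.
Check against Seismometer 3 (with the unrounded solution): distance 92.43 ≈ 92.42 km. ✓

x ≈ -45.9 km, y ≈ 100.6 km, depth ≈ 53.5 km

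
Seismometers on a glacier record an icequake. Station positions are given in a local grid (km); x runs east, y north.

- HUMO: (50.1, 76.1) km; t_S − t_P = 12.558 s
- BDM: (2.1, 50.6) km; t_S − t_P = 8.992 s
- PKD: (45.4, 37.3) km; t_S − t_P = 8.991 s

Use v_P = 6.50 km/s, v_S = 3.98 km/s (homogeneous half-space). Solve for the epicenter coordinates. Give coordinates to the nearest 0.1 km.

x ≈ -2.5 km, y ≈ -41.6 km

Distance from S−P lag: d = Δt · v_P v_S / (v_P − v_S) = Δt · (6.50·3.98)/(6.50−3.98) ≈ 10.2659·Δt.
So d_HUMO = 128.92, d_BDM = 92.31, d_PKD = 92.30 km.
Circle about each station: (x − 50.1)² + (y − 76.1)² = 128.92²; (x − 2.1)² + (y − 50.6)² = 92.31²; (x − 45.4)² + (y − 37.3)² = 92.30².
Subtracting the HUMO equation from the BDM and PKD equations removes the quadratic terms:
-96.0 x − 51.0 y = 2362.78
-9.4 x − 77.6 y = 3252.31
Solving the 2×2 system: x ≈ -2.5, y ≈ -41.6 km.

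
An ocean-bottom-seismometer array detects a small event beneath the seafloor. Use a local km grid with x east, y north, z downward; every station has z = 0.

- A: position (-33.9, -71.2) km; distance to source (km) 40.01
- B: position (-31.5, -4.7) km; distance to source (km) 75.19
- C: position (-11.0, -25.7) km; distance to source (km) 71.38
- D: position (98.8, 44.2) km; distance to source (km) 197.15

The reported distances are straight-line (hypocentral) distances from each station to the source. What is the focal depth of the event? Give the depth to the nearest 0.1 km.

depth ≈ 29.1 km

Each station gives a sphere (x−x_i)² + (y−y_i)² + z² = d_i² (stations at z=0).
Subtracting the A sphere from B and C: z² cancels, leaving linear equations in x and y:
4.8 x + 133.0 y = -9257.05
45.8 x + 91.0 y = -8931.46
Solving: x ≈ -61.100, y ≈ -67.397 km (keep extra digits for the depth step; rounded: -61.1, -67.4).
Then from the A sphere: z² = 40.01² − (x + 33.9)² − (y + 71.2)² with x = -61.100, y = -67.397, so z ≈ 29.095 ≈ 29.1 km.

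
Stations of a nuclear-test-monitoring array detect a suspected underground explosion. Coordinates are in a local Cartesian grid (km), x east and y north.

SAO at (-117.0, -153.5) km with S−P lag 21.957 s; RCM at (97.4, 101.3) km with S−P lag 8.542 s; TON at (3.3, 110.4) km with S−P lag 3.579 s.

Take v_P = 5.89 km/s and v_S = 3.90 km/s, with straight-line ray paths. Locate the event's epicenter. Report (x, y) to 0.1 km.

Distance from S−P lag: d = Δt · v_P v_S / (v_P − v_S) = Δt · (5.89·3.90)/(5.89−3.90) ≈ 11.5432·Δt.
So d_SAO = 253.45, d_RCM = 98.60, d_TON = 41.31 km.
Circle about each station: (x + 117.0)² + (y + 153.5)² = 253.45²; (x − 97.4)² + (y − 101.3)² = 98.60²; (x − 3.3)² + (y − 110.4)² = 41.31².
Subtracting the SAO equation from the RCM and TON equations removes the quadratic terms:
428.8 x + 509.6 y = 37012.14
240.6 x + 527.8 y = 37478.19
Solving the 2×2 system: x ≈ 4.2, y ≈ 69.1 km.

4.2 km east, 69.1 km north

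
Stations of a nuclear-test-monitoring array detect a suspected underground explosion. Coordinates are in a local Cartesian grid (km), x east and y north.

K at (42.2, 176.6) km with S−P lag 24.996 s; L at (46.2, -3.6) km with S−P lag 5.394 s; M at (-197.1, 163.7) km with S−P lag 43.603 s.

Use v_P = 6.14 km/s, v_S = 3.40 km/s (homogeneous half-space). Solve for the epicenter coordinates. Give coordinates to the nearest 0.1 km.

Distance from S−P lag: d = Δt · v_P v_S / (v_P − v_S) = Δt · (6.14·3.40)/(6.14−3.40) ≈ 7.6190·Δt.
So d_K = 190.44, d_L = 41.10, d_M = 332.21 km.
Circle about each station: (x − 42.2)² + (y − 176.6)² = 190.44²; (x − 46.2)² + (y + 3.6)² = 41.10²; (x + 197.1)² + (y − 163.7)² = 332.21².
Subtracting the K equation from the L and M equations removes the quadratic terms:
8.0 x − 360.4 y = 3757.18
-478.6 x − 25.8 y = -41418.39
Solving the 2×2 system: x ≈ 87.0, y ≈ -8.5 km.

87.0 km east, -8.5 km north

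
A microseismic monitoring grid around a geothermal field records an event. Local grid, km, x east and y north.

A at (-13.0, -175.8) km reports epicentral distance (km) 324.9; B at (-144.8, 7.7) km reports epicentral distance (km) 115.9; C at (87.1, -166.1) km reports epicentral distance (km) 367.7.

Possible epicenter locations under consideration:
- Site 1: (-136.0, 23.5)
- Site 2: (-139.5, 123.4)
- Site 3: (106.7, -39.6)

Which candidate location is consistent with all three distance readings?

Site 2

For each candidate, compare |candidate − station| to the reported distance:
Site 1: residuals A 90.7, B 97.8, C 74.9 → max 97.8 km
Site 2: residuals A 0.1, B 0.1, C 0.1 → max 0.1 km
Site 3: residuals A 143.6, B 140.0, C 239.7 → max 239.7 km
Only Site 2 has all residuals ≈ 0.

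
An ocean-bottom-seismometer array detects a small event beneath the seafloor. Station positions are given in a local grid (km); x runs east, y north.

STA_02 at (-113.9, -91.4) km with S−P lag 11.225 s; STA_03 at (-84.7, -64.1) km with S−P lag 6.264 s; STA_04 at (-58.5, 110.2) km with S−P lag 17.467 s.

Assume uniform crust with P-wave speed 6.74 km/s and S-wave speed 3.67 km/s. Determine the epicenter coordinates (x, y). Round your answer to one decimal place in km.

x ≈ -47.4 km, y ≈ -30.1 km

Distance from S−P lag: d = Δt · v_P v_S / (v_P − v_S) = Δt · (6.74·3.67)/(6.74−3.67) ≈ 8.0573·Δt.
So d_STA_02 = 90.44, d_STA_03 = 50.47, d_STA_04 = 140.74 km.
Circle about each station: (x + 113.9)² + (y + 91.4)² = 90.44²; (x + 84.7)² + (y + 64.1)² = 50.47²; (x + 58.5)² + (y − 110.2)² = 140.74².
Subtracting the STA_02 equation from the STA_03 and STA_04 equations removes the quadratic terms:
58.4 x + 54.6 y = -4412.10
110.8 x + 403.2 y = -17389.23
Solving the 2×2 system: x ≈ -47.4, y ≈ -30.1 km.
Check against STA_02 (with the unrounded x, y): √((x + 113.9)²+(y + 91.4)²) = 90.44 ≈ 90.44 km. ✓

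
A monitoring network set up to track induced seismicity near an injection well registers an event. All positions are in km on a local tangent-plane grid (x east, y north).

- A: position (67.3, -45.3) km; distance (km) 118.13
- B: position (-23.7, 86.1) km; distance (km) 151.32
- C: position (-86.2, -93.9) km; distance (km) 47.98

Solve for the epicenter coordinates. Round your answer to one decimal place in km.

Circle about each station: (x − 67.3)² + (y + 45.3)² = 118.13²; (x + 23.7)² + (y − 86.1)² = 151.32²; (x + 86.2)² + (y + 93.9)² = 47.98².
Subtracting pairs of circle equations eliminates x²+y² and gives linear equations (the radical axes):
-182.0 x + 262.8 y = -7549.53
-307.0 x − 97.2 y = 21318.89
Solving the 2×2 system: x ≈ -49.5, y ≈ -63.0 km.

(-49.5, -63.0)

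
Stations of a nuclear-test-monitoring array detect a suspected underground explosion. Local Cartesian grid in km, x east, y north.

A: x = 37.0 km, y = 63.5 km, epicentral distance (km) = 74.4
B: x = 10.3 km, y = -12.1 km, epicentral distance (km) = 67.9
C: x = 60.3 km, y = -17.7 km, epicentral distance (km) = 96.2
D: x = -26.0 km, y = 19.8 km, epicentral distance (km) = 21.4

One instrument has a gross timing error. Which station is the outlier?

C

Solve using three stations at a time. Using A, B, D (subtract circle equations pairwise → linear system) gives (x, y) ≈ (-33.5, 39.8).
Distances from that point to each station vs reported:
  A: calculated 74.4 vs reported 74.4 → residual 0.0 km
  B: calculated 67.9 vs reported 67.9 → residual 0.0 km
  C: calculated 110.0 vs reported 96.2 → residual 13.8 km
  D: calculated 21.3 vs reported 21.4 → residual 0.1 km
A, B, D are mutually consistent (residuals ≈ 0); C is off by 13.8 km.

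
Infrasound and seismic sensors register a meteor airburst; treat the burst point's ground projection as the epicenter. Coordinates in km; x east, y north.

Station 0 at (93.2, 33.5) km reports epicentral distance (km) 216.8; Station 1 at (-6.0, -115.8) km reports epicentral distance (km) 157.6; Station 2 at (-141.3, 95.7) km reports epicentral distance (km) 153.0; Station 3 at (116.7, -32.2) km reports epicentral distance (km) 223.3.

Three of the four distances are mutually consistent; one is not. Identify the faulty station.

Station 1

Solve using three stations at a time. Using Station 0, Station 2, Station 3 (subtract circle equations pairwise → linear system) gives (x, y) ≈ (-105.5, -52.9).
Distances from that point to each station vs reported:
  Station 0: calculated 216.7 vs reported 216.8 → residual 0.1 km
  Station 1: calculated 117.7 vs reported 157.6 → residual 39.9 km
  Station 2: calculated 152.8 vs reported 153.0 → residual 0.2 km
  Station 3: calculated 223.2 vs reported 223.3 → residual 0.1 km
Station 0, Station 2, Station 3 are mutually consistent (residuals ≈ 0); Station 1 is off by 39.9 km.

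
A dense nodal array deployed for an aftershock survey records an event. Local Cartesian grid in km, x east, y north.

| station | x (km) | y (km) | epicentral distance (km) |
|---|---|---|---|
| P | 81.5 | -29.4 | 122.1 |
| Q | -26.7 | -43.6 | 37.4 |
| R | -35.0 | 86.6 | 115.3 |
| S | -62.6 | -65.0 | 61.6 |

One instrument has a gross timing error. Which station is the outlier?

Solve using three stations at a time. Using P, Q, S (subtract circle equations pairwise → linear system) gives (x, y) ≈ (-38.7, -8.2).
Distances from that point to each station vs reported:
  P: calculated 122.1 vs reported 122.1 → residual 0.0 km
  Q: calculated 37.4 vs reported 37.4 → residual 0.0 km
  R: calculated 94.9 vs reported 115.3 → residual 20.4 km
  S: calculated 61.6 vs reported 61.6 → residual 0.0 km
P, Q, S are mutually consistent (residuals ≈ 0); R is off by 20.4 km.

R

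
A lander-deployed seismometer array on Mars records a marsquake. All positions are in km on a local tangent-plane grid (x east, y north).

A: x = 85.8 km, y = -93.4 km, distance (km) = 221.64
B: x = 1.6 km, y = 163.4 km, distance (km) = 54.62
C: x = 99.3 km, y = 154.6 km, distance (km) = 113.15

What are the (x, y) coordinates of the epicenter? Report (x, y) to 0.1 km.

-4.3 km east, 109.1 km north

Circle about each station: (x − 85.8)² + (y + 93.4)² = 221.64²; (x − 1.6)² + (y − 163.4)² = 54.62²; (x − 99.3)² + (y − 154.6)² = 113.15².
Subtracting the A equation from the B and C equations removes the quadratic terms:
-168.4 x + 513.6 y = 56757.87
27.0 x + 496.0 y = 53997.82
Solving the 2×2 system: x ≈ -4.3, y ≈ 109.1 km.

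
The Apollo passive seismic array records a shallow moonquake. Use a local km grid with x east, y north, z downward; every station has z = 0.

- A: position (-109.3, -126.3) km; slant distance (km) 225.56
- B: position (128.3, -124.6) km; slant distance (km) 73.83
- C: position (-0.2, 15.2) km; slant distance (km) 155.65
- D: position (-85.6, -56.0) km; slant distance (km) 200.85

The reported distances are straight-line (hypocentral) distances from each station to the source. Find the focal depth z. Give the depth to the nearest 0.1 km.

Each station gives a sphere (x−x_i)² + (y−y_i)² + z² = d_i² (stations at z=0).
Subtracting the A sphere from B and C: z² cancels, leaving linear equations in x and y:
475.2 x + 3.4 y = 49514.31
218.2 x + 283.0 y = -1016.71
Solving: x ≈ 104.801, y ≈ -84.396 km (keep extra digits for the depth step; rounded: 104.8, -84.4).
Then from the A sphere: z² = 225.56² − (x + 109.3)² − (y + 126.3)² with x = 104.801, y = -84.396, so z ≈ 57.290 ≈ 57.3 km.
Check against D (with the unrounded solution): distance 200.85 ≈ 200.85 km. ✓

z ≈ 57.3 km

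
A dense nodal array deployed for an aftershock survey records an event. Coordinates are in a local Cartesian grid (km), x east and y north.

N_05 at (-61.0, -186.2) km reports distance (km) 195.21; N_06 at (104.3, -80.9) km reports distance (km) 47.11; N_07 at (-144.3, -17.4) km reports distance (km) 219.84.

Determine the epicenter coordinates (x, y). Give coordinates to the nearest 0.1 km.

73.8 km east, -45.0 km north

Circle about each station: (x + 61.0)² + (y + 186.2)² = 195.21²; (x − 104.3)² + (y + 80.9)² = 47.11²; (x + 144.3)² + (y + 17.4)² = 219.84².
Subtracting the N_05 equation from the N_06 and N_07 equations removes the quadratic terms:
330.6 x + 210.6 y = 14919.45
-166.6 x + 337.6 y = -27488.87
Solving the 2×2 system: x ≈ 73.8, y ≈ -45.0 km.
Check against N_05 (with the unrounded x, y): √((x + 61.0)²+(y + 186.2)²) = 195.21 ≈ 195.21 km. ✓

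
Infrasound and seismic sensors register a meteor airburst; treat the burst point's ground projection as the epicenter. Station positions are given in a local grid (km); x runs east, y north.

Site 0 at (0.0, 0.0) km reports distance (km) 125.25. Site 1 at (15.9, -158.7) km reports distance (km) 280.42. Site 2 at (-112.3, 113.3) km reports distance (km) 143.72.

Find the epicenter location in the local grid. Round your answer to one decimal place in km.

Circle about each station: x² + y² = 125.25²; (x − 15.9)² + (y + 158.7)² = 280.42²; (x + 112.3)² + (y − 113.3)² = 143.72².
Subtracting the Site 0 equation from the Site 1 and Site 2 equations removes the quadratic terms:
31.8 x − 317.4 y = -37509.31
-224.6 x + 226.6 y = 20480.30
Solving the 2×2 system: x ≈ 31.2, y ≈ 121.3 km.

x ≈ 31.2 km, y ≈ 121.3 km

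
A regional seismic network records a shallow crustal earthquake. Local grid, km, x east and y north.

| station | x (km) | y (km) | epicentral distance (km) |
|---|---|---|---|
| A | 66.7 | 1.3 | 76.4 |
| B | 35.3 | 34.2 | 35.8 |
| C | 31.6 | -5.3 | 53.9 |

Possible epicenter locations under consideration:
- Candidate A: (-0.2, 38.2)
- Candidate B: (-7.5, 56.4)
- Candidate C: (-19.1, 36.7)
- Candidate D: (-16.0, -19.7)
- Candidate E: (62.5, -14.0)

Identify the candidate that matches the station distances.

Candidate A

For each candidate, compare |candidate − station| to the reported distance:
Candidate A: residuals A 0.0, B 0.1, C 0.0 → max 0.1 km
Candidate B: residuals A 16.0, B 12.4, C 19.1 → max 19.1 km
Candidate C: residuals A 16.4, B 18.7, C 11.9 → max 18.7 km
Candidate D: residuals A 8.9, B 38.6, C 4.2 → max 38.6 km
Candidate E: residuals A 60.5, B 19.5, C 21.8 → max 60.5 km
Only Candidate A has all residuals ≈ 0.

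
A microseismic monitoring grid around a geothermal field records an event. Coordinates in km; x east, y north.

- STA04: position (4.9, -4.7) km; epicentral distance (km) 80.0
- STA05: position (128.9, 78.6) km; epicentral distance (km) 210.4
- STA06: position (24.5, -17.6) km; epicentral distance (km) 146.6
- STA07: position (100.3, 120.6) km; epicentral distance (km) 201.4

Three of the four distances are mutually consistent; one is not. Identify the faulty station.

STA06

Solve using three stations at a time. Using STA04, STA05, STA07 (subtract circle equations pairwise → linear system) gives (x, y) ≈ (-72.1, 16.6).
Distances from that point to each station vs reported:
  STA04: calculated 79.9 vs reported 80.0 → residual 0.1 km
  STA05: calculated 210.4 vs reported 210.4 → residual 0.0 km
  STA06: calculated 102.5 vs reported 146.6 → residual 44.1 km
  STA07: calculated 201.4 vs reported 201.4 → residual 0.0 km
STA04, STA05, STA07 are mutually consistent (residuals ≈ 0); STA06 is off by 44.1 km.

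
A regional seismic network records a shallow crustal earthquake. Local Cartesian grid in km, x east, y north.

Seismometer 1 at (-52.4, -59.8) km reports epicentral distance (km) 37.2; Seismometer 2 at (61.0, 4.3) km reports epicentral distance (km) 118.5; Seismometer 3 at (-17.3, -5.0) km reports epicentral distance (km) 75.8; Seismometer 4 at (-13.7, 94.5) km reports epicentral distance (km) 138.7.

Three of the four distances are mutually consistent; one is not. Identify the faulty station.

Solve using three stations at a time. Using Seismometer 1, Seismometer 2, Seismometer 3 (subtract circle equations pairwise → linear system) gives (x, y) ≈ (-21.6, -80.7).
Distances from that point to each station vs reported:
  Seismometer 1: calculated 37.2 vs reported 37.2 → residual 0.0 km
  Seismometer 2: calculated 118.5 vs reported 118.5 → residual 0.0 km
  Seismometer 3: calculated 75.8 vs reported 75.8 → residual 0.0 km
  Seismometer 4: calculated 175.4 vs reported 138.7 → residual 36.7 km
Seismometer 1, Seismometer 2, Seismometer 3 are mutually consistent (residuals ≈ 0); Seismometer 4 is off by 36.7 km.

Seismometer 4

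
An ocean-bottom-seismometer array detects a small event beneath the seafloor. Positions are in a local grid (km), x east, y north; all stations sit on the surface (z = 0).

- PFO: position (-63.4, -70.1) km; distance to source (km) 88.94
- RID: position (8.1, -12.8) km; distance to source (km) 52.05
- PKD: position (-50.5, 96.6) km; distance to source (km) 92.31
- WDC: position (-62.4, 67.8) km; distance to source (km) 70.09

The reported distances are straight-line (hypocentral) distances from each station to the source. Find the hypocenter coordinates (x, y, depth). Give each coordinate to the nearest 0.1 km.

Each station gives a sphere (x−x_i)² + (y−y_i)² + z² = d_i² (stations at z=0).
Subtracting the PFO sphere from RID and PKD: z² cancels, leaving linear equations in x and y:
143.0 x + 114.6 y = -3503.00
25.8 x + 333.4 y = 2337.43
Solving: x ≈ -32.106, y ≈ 9.495 km (keep extra digits for the depth step; rounded: -32.1, 9.5).
Then from the PFO sphere: z² = 88.94² − (x + 63.4)² − (y + 70.1)² with x = -32.106, y = 9.495, so z ≈ 24.406 ≈ 24.4 km.

x ≈ -32.1 km, y ≈ 9.5 km, depth ≈ 24.4 km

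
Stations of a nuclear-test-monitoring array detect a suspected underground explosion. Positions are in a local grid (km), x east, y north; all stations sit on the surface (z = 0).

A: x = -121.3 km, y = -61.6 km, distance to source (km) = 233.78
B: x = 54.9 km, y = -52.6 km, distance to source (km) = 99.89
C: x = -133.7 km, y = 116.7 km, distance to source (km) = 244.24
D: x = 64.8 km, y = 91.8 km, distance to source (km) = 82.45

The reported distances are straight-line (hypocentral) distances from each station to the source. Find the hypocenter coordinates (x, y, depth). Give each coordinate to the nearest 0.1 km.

x ≈ 89.2 km, y ≈ 28.6 km, depth ≈ 47.0 km

Each station gives a sphere (x−x_i)² + (y−y_i)² + z² = d_i² (stations at z=0).
Subtracting the A sphere from B and C: z² cancels, leaving linear equations in x and y:
352.4 x + 18.0 y = 31947.60
-24.8 x + 356.6 y = 7986.24
Solving: x ≈ 89.196, y ≈ 28.599 km (keep extra digits for the depth step; rounded: 89.2, 28.6).
Then from the A sphere: z² = 233.78² − (x + 121.3)² − (y + 61.6)² with x = 89.196, y = 28.599, so z ≈ 46.996 ≈ 47.0 km.
Check against D (with the unrounded solution): distance 82.45 ≈ 82.45 km. ✓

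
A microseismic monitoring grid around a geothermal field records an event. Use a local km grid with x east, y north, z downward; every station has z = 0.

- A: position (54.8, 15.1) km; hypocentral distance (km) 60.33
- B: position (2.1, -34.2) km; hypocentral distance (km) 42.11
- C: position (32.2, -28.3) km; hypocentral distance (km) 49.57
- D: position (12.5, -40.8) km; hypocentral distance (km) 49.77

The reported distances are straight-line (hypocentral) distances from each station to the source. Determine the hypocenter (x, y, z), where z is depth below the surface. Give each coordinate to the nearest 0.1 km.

Each station gives a sphere (x−x_i)² + (y−y_i)² + z² = d_i² (stations at z=0).
Subtracting the A sphere from B and C: z² cancels, leaving linear equations in x and y:
-105.4 x − 98.6 y = -190.54
-45.2 x − 86.8 y = -210.80
Solving: x ≈ -0.905, y ≈ 2.900 km (keep extra digits for the depth step; rounded: -0.9, 2.9).
Then from the A sphere: z² = 60.33² − (x − 54.8)² − (y − 15.1)² with x = -0.905, y = 2.900, so z ≈ 19.693 ≈ 19.7 km.

x ≈ -0.9 km, y ≈ 2.9 km, depth ≈ 19.7 km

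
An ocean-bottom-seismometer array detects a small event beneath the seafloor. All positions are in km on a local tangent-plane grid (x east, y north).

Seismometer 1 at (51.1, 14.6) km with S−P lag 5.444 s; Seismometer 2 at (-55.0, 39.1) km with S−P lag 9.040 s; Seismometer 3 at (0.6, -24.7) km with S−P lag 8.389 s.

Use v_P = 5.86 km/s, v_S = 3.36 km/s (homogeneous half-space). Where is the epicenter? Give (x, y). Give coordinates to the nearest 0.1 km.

Distance from S−P lag: d = Δt · v_P v_S / (v_P − v_S) = Δt · (5.86·3.36)/(5.86−3.36) ≈ 7.8758·Δt.
So d_Seismometer 1 = 42.88, d_Seismometer 2 = 71.20, d_Seismometer 3 = 66.07 km.
Circle about each station: (x − 51.1)² + (y − 14.6)² = 42.88²; (x + 55.0)² + (y − 39.1)² = 71.20²; (x − 0.6)² + (y + 24.7)² = 66.07².
Subtracting pairs of circle equations eliminates x²+y² and gives linear equations (the radical axes):
-212.2 x + 49.0 y = -1501.31
-101.0 x − 78.6 y = -4740.47
Solving the 2×2 system: x ≈ 16.2, y ≈ 39.5 km.
Check against Seismometer 1 (with the unrounded x, y): √((x − 51.1)²+(y − 14.6)²) = 42.88 ≈ 42.88 km. ✓

x ≈ 16.2 km, y ≈ 39.5 km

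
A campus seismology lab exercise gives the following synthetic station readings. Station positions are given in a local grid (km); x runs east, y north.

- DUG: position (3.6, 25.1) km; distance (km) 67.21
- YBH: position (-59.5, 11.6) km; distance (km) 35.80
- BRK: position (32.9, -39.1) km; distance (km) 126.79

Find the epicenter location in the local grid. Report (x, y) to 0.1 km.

x ≈ -59.8 km, y ≈ 47.4 km

Circle about each station: (x − 3.6)² + (y − 25.1)² = 67.21²; (x + 59.5)² + (y − 11.6)² = 35.80²; (x − 32.9)² + (y + 39.1)² = 126.79².
Subtracting the DUG equation from the YBH and BRK equations removes the quadratic terms:
-126.2 x − 27.0 y = 6267.38
58.6 x − 128.4 y = -9590.27
Solving the 2×2 system: x ≈ -59.8, y ≈ 47.4 km.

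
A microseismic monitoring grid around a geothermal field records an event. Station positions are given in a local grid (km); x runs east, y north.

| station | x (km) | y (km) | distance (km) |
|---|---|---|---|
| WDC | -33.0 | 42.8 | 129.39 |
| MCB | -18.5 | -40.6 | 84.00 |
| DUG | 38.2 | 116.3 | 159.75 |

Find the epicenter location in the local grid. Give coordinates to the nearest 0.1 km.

(65.5, -41.1)

Circle about each station: (x + 33.0)² + (y − 42.8)² = 129.39²; (x + 18.5)² + (y + 40.6)² = 84.00²; (x − 38.2)² + (y − 116.3)² = 159.75².
Subtracting pairs of circle equations eliminates x²+y² and gives linear equations (the radical axes):
29.0 x − 166.8 y = 8755.54
142.4 x + 147.0 y = 3285.80
Solving the 2×2 system: x ≈ 65.5, y ≈ -41.1 km.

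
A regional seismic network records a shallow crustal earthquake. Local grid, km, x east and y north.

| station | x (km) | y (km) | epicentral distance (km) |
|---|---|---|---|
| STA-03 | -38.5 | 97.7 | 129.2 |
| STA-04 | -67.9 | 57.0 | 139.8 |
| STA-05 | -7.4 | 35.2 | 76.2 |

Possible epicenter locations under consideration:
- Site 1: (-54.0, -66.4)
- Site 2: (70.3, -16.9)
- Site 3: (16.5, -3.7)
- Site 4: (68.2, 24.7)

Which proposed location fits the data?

For each candidate, compare |candidate − station| to the reported distance:
Site 1: residuals STA-03 35.6, STA-04 15.6, STA-05 35.6 → max 35.6 km
Site 2: residuals STA-03 28.8, STA-04 16.9, STA-05 17.4 → max 28.8 km
Site 3: residuals STA-03 13.8, STA-04 35.8, STA-05 30.5 → max 35.8 km
Site 4: residuals STA-03 0.1, STA-04 0.1, STA-05 0.1 → max 0.1 km
Only Site 4 has all residuals ≈ 0.

Site 4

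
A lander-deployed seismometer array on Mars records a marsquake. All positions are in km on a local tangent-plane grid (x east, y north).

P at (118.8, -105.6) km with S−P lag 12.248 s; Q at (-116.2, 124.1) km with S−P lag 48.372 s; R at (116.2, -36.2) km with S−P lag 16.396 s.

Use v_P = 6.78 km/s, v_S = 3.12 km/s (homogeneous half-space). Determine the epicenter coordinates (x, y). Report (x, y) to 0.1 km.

(48.1, -102.1)

Distance from S−P lag: d = Δt · v_P v_S / (v_P − v_S) = Δt · (6.78·3.12)/(6.78−3.12) ≈ 5.7797·Δt.
So d_P = 70.79, d_Q = 279.57, d_R = 94.76 km.
Circle about each station: (x − 118.8)² + (y + 105.6)² = 70.79²; (x + 116.2)² + (y − 124.1)² = 279.57²; (x − 116.2)² + (y + 36.2)² = 94.76².
Subtracting the P equation from the Q and R equations removes the quadratic terms:
-470.0 x + 459.4 y = -69509.71
-5.2 x + 138.8 y = -14420.15
Solving the 2×2 system: x ≈ 48.1, y ≈ -102.1 km.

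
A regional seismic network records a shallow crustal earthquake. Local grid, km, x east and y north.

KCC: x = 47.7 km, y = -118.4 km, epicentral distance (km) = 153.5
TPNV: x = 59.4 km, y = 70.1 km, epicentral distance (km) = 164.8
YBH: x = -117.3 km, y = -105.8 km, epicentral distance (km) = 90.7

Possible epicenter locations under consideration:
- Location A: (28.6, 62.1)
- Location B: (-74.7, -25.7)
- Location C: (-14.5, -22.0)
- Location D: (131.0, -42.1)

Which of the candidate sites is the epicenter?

For each candidate, compare |candidate − station| to the reported distance:
Location A: residuals KCC 28.0, TPNV 133.0, YBH 131.7 → max 133.0 km
Location B: residuals KCC 0.0, TPNV 0.0, YBH 0.0 → max 0.0 km
Location C: residuals KCC 38.8, TPNV 46.7, YBH 41.9 → max 46.7 km
Location D: residuals KCC 40.5, TPNV 31.7, YBH 165.6 → max 165.6 km
Only Location B has all residuals ≈ 0.

Location B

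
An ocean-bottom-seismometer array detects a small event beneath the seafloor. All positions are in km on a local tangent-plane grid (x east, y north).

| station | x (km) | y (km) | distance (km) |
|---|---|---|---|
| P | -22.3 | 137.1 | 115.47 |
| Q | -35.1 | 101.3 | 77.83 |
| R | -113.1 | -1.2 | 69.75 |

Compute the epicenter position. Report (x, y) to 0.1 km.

(-48.3, 24.6)

Circle about each station: (x + 22.3)² + (y − 137.1)² = 115.47²; (x + 35.1)² + (y − 101.3)² = 77.83²; (x + 113.1)² + (y + 1.2)² = 69.75².
Subtracting pairs of circle equations eliminates x²+y² and gives linear equations (the radical axes):
-25.6 x − 71.6 y = -524.19
-181.6 x − 276.6 y = 1967.61
Solving the 2×2 system: x ≈ -48.3, y ≈ 24.6 km.
Check against P (with the unrounded x, y): √((x + 22.3)²+(y − 137.1)²) = 115.48 ≈ 115.47 km. ✓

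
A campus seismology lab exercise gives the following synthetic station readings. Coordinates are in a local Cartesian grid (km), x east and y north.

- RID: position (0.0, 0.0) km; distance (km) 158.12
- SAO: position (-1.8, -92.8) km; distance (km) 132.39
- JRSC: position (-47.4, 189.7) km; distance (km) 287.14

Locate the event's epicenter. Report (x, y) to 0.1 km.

x ≈ -133.9 km, y ≈ -84.1 km

Circle about each station: x² + y² = 158.12²; (x + 1.8)² + (y + 92.8)² = 132.39²; (x + 47.4)² + (y − 189.7)² = 287.14².
Subtracting the RID equation from the SAO and JRSC equations removes the quadratic terms:
-3.6 x − 185.6 y = 16089.90
-94.8 x + 379.4 y = -19214.60
Solving the 2×2 system: x ≈ -133.9, y ≈ -84.1 km.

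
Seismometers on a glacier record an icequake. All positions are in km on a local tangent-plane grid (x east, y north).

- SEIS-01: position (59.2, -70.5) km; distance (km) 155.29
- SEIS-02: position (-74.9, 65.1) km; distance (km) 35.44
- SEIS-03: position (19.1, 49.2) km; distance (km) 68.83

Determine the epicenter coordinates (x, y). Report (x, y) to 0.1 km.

(-49.2, 40.7)

Circle about each station: (x − 59.2)² + (y + 70.5)² = 155.29²; (x + 74.9)² + (y − 65.1)² = 35.44²; (x − 19.1)² + (y − 49.2)² = 68.83².
Subtracting the SEIS-01 equation from the SEIS-02 and SEIS-03 equations removes the quadratic terms:
-268.2 x + 271.2 y = 24232.12
-80.2 x + 239.4 y = 13687.98
Solving the 2×2 system: x ≈ -49.2, y ≈ 40.7 km.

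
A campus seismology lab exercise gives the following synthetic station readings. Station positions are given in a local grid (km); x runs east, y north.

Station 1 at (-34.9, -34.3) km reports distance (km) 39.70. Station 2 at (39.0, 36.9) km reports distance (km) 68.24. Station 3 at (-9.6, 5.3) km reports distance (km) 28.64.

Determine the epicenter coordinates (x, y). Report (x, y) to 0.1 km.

(2.4, -20.7)

Circle about each station: (x + 34.9)² + (y + 34.3)² = 39.70²; (x − 39.0)² + (y − 36.9)² = 68.24²; (x + 9.6)² + (y − 5.3)² = 28.64².
Subtracting the Station 1 equation from the Station 2 and Station 3 equations removes the quadratic terms:
147.8 x + 142.4 y = -2592.50
50.6 x + 79.2 y = -1518.41
Solving the 2×2 system: x ≈ 2.4, y ≈ -20.7 km.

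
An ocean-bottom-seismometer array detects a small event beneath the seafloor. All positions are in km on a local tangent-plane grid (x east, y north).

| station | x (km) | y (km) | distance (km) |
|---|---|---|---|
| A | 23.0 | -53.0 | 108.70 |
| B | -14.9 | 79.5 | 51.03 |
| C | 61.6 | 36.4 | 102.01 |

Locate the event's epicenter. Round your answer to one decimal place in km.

Circle about each station: (x − 23.0)² + (y + 53.0)² = 108.70²; (x + 14.9)² + (y − 79.5)² = 51.03²; (x − 61.6)² + (y − 36.4)² = 102.01².
Subtracting pairs of circle equations eliminates x²+y² and gives linear equations (the radical axes):
-75.8 x + 265.0 y = 12415.89
77.2 x + 178.8 y = 3191.17
Solving the 2×2 system: x ≈ -40.4, y ≈ 35.3 km.
Check against A (with the unrounded x, y): √((x − 23.0)²+(y + 53.0)²) = 108.70 ≈ 108.70 km. ✓

x ≈ -40.4 km, y ≈ 35.3 km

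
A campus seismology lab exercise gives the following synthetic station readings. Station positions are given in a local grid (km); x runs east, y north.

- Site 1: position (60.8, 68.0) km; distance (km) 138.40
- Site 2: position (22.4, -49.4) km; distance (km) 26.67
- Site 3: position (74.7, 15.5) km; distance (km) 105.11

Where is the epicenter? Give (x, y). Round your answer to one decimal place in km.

Circle about each station: (x − 60.8)² + (y − 68.0)² = 138.40²; (x − 22.4)² + (y + 49.4)² = 26.67²; (x − 74.7)² + (y − 15.5)² = 105.11².
Subtracting the Site 1 equation from the Site 2 and Site 3 equations removes the quadratic terms:
-76.8 x − 234.8 y = 13064.75
27.8 x − 105.0 y = 5606.15
Solving the 2×2 system: x ≈ -3.8, y ≈ -54.4 km.

-3.8 km east, -54.4 km north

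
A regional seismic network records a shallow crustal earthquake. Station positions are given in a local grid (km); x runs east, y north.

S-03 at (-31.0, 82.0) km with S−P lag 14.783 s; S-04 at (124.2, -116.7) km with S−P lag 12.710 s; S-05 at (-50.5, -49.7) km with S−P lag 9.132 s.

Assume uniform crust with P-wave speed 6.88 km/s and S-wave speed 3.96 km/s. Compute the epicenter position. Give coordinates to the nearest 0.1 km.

Distance from S−P lag: d = Δt · v_P v_S / (v_P − v_S) = Δt · (6.88·3.96)/(6.88−3.96) ≈ 9.3304·Δt.
So d_S-03 = 137.93, d_S-04 = 118.59, d_S-05 = 85.21 km.
Circle about each station: (x + 31.0)² + (y − 82.0)² = 137.93²; (x − 124.2)² + (y + 116.7)² = 118.59²; (x + 50.5)² + (y + 49.7)² = 85.21².
Subtracting the S-03 equation from the S-04 and S-05 equations removes the quadratic terms:
310.4 x − 397.4 y = 26320.63
-39.0 x − 263.4 y = 9099.28
Solving the 2×2 system: x ≈ 34.1, y ≈ -39.6 km.

34.1 km east, -39.6 km north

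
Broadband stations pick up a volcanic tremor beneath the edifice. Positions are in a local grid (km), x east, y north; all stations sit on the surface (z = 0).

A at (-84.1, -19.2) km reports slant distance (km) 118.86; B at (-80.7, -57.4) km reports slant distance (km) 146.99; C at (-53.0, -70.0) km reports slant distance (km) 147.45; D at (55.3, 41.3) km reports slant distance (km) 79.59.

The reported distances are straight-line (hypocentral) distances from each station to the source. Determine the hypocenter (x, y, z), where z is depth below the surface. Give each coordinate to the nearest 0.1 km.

Each station gives a sphere (x−x_i)² + (y−y_i)² + z² = d_i² (stations at z=0).
Subtracting the A sphere from B and C: z² cancels, leaving linear equations in x and y:
6.8 x − 76.4 y = -5112.56
62.2 x − 101.6 y = -7346.25
Solving: x ≈ -10.297, y ≈ 66.002 km (keep extra digits for the depth step; rounded: -10.3, 66.0).
Then from the A sphere: z² = 118.86² − (x + 84.1)² − (y + 19.2)² with x = -10.297, y = 66.002, so z ≈ 37.702 ≈ 37.7 km.

(-10.3, 66.0, 37.7)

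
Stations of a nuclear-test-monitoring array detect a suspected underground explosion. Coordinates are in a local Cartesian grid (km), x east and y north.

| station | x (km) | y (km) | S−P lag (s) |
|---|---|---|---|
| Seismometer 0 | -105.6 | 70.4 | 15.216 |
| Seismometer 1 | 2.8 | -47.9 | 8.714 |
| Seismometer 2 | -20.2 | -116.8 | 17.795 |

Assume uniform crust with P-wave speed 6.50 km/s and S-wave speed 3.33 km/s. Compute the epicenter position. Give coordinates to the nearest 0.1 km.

Distance from S−P lag: d = Δt · v_P v_S / (v_P − v_S) = Δt · (6.50·3.33)/(6.50−3.33) ≈ 6.8281·Δt.
So d_Seismometer 0 = 103.90, d_Seismometer 1 = 59.50, d_Seismometer 2 = 121.51 km.
Circle about each station: (x + 105.6)² + (y − 70.4)² = 103.90²; (x − 2.8)² + (y + 47.9)² = 59.50²; (x + 20.2)² + (y + 116.8)² = 121.51².
Subtracting the Seismometer 0 equation from the Seismometer 1 and Seismometer 2 equations removes the quadratic terms:
216.8 x − 236.6 y = -6550.31
170.8 x − 374.4 y = -6026.71
Solving the 2×2 system: x ≈ -25.2, y ≈ 4.6 km.

x ≈ -25.2 km, y ≈ 4.6 km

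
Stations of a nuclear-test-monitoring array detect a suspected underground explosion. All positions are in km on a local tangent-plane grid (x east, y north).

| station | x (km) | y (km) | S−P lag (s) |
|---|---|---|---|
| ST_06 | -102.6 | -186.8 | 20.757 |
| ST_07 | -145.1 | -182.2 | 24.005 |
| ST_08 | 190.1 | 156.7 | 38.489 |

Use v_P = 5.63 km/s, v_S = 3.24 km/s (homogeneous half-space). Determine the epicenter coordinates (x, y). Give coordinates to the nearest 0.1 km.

Distance from S−P lag: d = Δt · v_P v_S / (v_P − v_S) = Δt · (5.63·3.24)/(5.63−3.24) ≈ 7.6323·Δt.
So d_ST_06 = 158.42, d_ST_07 = 183.21, d_ST_08 = 293.76 km.
Circle about each station: (x + 102.6)² + (y + 186.8)² = 158.42²; (x + 145.1)² + (y + 182.2)² = 183.21²; (x − 190.1)² + (y − 156.7)² = 293.76².
Subtracting the ST_06 equation from the ST_07 and ST_08 equations removes the quadratic terms:
-85.0 x + 9.2 y = 360.84
585.4 x + 687.0 y = -45926.14
Solving the 2×2 system: x ≈ -10.5, y ≈ -57.9 km.
Check against ST_06 (with the unrounded x, y): √((x + 102.6)²+(y + 186.8)²) = 158.42 ≈ 158.42 km. ✓

(-10.5, -57.9)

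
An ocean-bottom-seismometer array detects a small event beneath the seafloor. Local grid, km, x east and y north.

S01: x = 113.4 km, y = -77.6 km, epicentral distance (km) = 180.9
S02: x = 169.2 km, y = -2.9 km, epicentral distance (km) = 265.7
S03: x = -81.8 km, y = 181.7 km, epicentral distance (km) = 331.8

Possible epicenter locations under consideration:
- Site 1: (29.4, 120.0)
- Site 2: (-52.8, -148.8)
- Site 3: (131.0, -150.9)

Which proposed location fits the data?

Site 2

For each candidate, compare |candidate − station| to the reported distance:
Site 1: residuals S01 33.8, S02 79.6, S03 204.6 → max 204.6 km
Site 2: residuals S01 0.1, S02 0.0, S03 0.0 → max 0.1 km
Site 3: residuals S01 105.5, S02 112.8, S03 63.1 → max 112.8 km
Only Site 2 has all residuals ≈ 0.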